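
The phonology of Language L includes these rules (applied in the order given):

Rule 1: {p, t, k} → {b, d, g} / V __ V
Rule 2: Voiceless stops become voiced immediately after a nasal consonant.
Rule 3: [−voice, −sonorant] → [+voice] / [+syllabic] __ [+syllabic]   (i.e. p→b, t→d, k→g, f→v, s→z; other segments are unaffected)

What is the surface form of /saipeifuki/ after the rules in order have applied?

Rule 1 (intervocalic voicing): /p/ is a voiceless stop between vowels /i/ and /e/, so it voices to [b]. /k/ is a voiceless stop between vowels /u/ and /i/, so it voices to [g]. /saipeifuki/ → saibeifugi.
Rule 2 (post-nasal voicing): no segment meets the environment; /saibeifugi/ is unchanged.
Rule 3 (intervocalic voicing): /f/ is a voiceless obstruent between vowels /i/ and /u/, so it voices to [v]. /saibeifugi/ → saibeivugi.

saibeivugi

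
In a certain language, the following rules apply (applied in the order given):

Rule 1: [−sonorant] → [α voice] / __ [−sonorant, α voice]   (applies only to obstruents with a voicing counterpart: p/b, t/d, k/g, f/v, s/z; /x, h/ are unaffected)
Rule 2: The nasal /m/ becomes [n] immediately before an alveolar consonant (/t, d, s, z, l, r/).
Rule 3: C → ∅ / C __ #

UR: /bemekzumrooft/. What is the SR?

bemegzunroof

Rule 1 (regressive voicing assimilation): /k/ precedes the voiced obstruent /z/, so it voices to [g] by assimilation. /bemekzumrooft/ → bemegzumrooft.
Rule 2 (nasal place assimilation): /m/ precedes the alveolar consonant /r/, so it assimilates in place to [n]. /bemegzumrooft/ → bemegzunrooft.
Rule 3 (final cluster simplification): /t/ is the second consonant of a word-final cluster /ft/, so it deletes. /bemegzunrooft/ → bemegzunroof.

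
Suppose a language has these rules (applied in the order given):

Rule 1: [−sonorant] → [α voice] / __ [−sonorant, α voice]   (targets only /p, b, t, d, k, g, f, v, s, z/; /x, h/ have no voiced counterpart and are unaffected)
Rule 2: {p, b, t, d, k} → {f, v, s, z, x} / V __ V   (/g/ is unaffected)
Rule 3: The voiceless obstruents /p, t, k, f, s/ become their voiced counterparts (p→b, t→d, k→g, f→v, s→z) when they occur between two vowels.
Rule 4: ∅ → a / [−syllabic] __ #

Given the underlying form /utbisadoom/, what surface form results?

Rule 1 (regressive voicing assimilation): /t/ precedes the voiced obstruent /b/, so it voices to [d] by assimilation. /utbisadoom/ → udbisadoom.
Rule 2 (intervocalic spirantization): /d/ is a stop between vowels /a/ and /o/, so it spirantizes to the fricative [z]. /udbisadoom/ → udbisazoom.
Rule 3 (intervocalic voicing): /s/ is a voiceless obstruent between vowels /i/ and /a/, so it voices to [z]. /udbisazoom/ → udbizazoom.
Rule 4 (final a-epenthesis): the form ends in the consonant /m/, so [a] is inserted word-finally. /udbizazoom/ → udbizazooma.

udbizazooma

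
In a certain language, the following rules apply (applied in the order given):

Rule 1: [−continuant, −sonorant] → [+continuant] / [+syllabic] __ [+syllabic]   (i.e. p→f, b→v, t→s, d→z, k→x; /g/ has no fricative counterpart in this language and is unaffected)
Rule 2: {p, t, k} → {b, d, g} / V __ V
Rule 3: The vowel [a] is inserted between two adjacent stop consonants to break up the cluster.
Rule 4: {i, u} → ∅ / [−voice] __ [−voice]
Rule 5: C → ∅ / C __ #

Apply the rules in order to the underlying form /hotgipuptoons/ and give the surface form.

hotagifpatoon

Rule 1 (intervocalic spirantization): /p/ is a stop between vowels /i/ and /u/, so it spirantizes to the fricative [f]. /hotgipuptoons/ → hotgifuptoons.
Rule 2 (intervocalic voicing): no segment meets the environment; /hotgifuptoons/ is unchanged.
Rule 3 (stop-cluster a-epenthesis): /t/ and /g/ form a stop–stop cluster, so [a] is inserted between them. /p/ and /t/ form a stop–stop cluster, so [a] is inserted between them. /hotgifuptoons/ → hotagifupatoons.
Rule 4 (high vowel syncope): /u/ is a high vowel flanked by voiceless consonants /f/ and /p/, so it deletes. /hotagifupatoons/ → hotagifpatoons.
Rule 5 (final cluster simplification): /s/ is the second consonant of a word-final cluster /ns/, so it deletes. /hotagifpatoons/ → hotagifpatoon.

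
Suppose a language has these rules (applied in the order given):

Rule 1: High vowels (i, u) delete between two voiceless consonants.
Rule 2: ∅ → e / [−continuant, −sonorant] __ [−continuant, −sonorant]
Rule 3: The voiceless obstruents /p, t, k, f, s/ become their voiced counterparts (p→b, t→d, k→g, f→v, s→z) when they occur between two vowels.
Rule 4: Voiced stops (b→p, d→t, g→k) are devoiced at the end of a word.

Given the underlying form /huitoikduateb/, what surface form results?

Rule 1 (high vowel syncope): no segment meets the environment; /huitoikduateb/ is unchanged.
Rule 2 (stop-cluster e-epenthesis): /k/ and /d/ form a stop–stop cluster, so [e] is inserted between them. /huitoikduateb/ → huitoikeduateb.
Rule 3 (intervocalic voicing): /t/ is a voiceless obstruent between vowels /i/ and /o/, so it voices to [d]. /k/ is a voiceless obstruent between vowels /i/ and /e/, so it voices to [g]. /t/ is a voiceless obstruent between vowels /a/ and /e/, so it voices to [d]. /huitoikeduateb/ → huidoigeduadeb.
Rule 4 (final devoicing): /b/ is a voiced stop in word-final position, so it devoices to [p]. /huidoigeduadeb/ → huidoigeduadep.

huidoigeduadep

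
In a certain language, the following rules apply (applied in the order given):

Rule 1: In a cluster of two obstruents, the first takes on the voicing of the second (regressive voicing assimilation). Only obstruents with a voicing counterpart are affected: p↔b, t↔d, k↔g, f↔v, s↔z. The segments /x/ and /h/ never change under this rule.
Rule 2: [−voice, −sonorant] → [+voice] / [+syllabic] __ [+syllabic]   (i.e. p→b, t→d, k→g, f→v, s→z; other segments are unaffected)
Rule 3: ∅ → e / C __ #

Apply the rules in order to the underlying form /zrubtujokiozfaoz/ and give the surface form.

Rule 1 (regressive voicing assimilation): /b/ precedes the voiceless obstruent /t/, so it devoices to [p] by assimilation. /z/ precedes the voiceless obstruent /f/, so it devoices to [s] by assimilation. /zrubtujokiozfaoz/ → zruptujokiosfaoz.
Rule 2 (intervocalic voicing): /k/ is a voiceless obstruent between vowels /o/ and /i/, so it voices to [g]. /zruptujokiosfaoz/ → zruptujogiosfaoz.
Rule 3 (final e-epenthesis): the form ends in the consonant /z/, so [e] is inserted word-finally. /zruptujogiosfaoz/ → zruptujogiosfaoze.

zruptujogiosfaoze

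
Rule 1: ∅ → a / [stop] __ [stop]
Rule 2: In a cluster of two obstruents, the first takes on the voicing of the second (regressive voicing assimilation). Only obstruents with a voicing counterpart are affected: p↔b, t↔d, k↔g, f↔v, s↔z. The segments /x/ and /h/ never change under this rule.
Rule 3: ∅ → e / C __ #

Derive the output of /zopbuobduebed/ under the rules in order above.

zopabuobaduebede

Rule 1 (stop-cluster a-epenthesis): /p/ and /b/ form a stop–stop cluster, so [a] is inserted between them. /b/ and /d/ form a stop–stop cluster, so [a] is inserted between them. /zopbuobduebed/ → zopabuobaduebed.
Rule 2 (regressive voicing assimilation): no segment meets the environment; /zopabuobaduebed/ is unchanged.
Rule 3 (final e-epenthesis): the form ends in the consonant /d/, so [e] is inserted word-finally. /zopabuobaduebed/ → zopabuobaduebede.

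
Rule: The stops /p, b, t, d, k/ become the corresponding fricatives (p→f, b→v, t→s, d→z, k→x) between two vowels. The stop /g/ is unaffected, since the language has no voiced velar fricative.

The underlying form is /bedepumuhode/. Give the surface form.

bezefumuhoze

Scanning /bedepumuhode/: /b/ at position 1 is not in the conditioning environment; /d/ is a stop between vowels /e/ and /e/, so it spirantizes to the fricative [z]; /p/ is a stop between vowels /e/ and /u/, so it spirantizes to the fricative [f]; /d/ is a stop between vowels /o/ and /e/, so it spirantizes to the fricative [z].
Result: [bezefumuhoze].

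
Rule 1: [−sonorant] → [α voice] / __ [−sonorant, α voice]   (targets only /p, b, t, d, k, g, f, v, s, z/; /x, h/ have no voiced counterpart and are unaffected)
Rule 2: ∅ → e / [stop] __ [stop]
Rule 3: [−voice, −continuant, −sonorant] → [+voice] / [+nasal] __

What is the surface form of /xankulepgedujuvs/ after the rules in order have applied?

Rule 1 (regressive voicing assimilation): /p/ precedes the voiced obstruent /g/, so it voices to [b] by assimilation. /v/ precedes the voiceless obstruent /s/, so it devoices to [f] by assimilation. /xankulepgedujuvs/ → xankulebgedujufs.
Rule 2 (stop-cluster e-epenthesis): /b/ and /g/ form a stop–stop cluster, so [e] is inserted between them. /xankulebgedujufs/ → xankulebegedujufs.
Rule 3 (post-nasal voicing): /k/ is a voiceless stop immediately after the nasal /n/, so it voices to [g]. /xankulebegedujufs/ → xangulebegedujufs.

xangulebegedujufs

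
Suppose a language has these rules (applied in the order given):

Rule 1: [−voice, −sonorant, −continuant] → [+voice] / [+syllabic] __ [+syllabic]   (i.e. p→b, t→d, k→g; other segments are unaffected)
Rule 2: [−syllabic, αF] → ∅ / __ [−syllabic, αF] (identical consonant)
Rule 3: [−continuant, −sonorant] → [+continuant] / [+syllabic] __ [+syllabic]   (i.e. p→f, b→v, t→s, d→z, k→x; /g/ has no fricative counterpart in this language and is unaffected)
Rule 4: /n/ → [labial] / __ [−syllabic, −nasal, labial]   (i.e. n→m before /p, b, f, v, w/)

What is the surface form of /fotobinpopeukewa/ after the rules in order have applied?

Rule 1 (intervocalic voicing): /t/ is a voiceless stop between vowels /o/ and /o/, so it voices to [d]. /p/ is a voiceless stop between vowels /o/ and /e/, so it voices to [b]. /k/ is a voiceless stop between vowels /u/ and /e/, so it voices to [g]. /fotobinpopeukewa/ → fodobinpobeugewa.
Rule 2 (degemination): no segment meets the environment; /fodobinpobeugewa/ is unchanged.
Rule 3 (intervocalic spirantization): /d/ is a stop between vowels /o/ and /o/, so it spirantizes to the fricative [z]. /b/ is a stop between vowels /o/ and /i/, so it spirantizes to the fricative [v]. /b/ is a stop between vowels /o/ and /e/, so it spirantizes to the fricative [v]. /fodobinpobeugewa/ → fozovinpoveugewa.
Rule 4 (nasal place assimilation): /n/ precedes the labial consonant /p/, so it assimilates in place to [m]. /fozovinpoveugewa/ → fozovimpoveugewa.

fozovimpoveugewa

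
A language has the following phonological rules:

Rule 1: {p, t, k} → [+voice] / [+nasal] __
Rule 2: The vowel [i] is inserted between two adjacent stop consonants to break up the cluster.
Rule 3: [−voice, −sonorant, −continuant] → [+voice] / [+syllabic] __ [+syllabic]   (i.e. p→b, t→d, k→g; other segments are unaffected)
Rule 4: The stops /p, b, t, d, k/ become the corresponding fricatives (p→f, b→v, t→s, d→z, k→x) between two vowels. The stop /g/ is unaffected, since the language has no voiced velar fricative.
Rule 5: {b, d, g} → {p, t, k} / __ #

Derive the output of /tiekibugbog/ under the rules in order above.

tiegivugivok

Rule 1 (post-nasal voicing): no segment meets the environment; /tiekibugbog/ is unchanged.
Rule 2 (stop-cluster i-epenthesis): /g/ and /b/ form a stop–stop cluster, so [i] is inserted between them. /tiekibugbog/ → tiekibugibog.
Rule 3 (intervocalic voicing): /k/ is a voiceless stop between vowels /e/ and /i/, so it voices to [g]. /tiekibugibog/ → tiegibugibog.
Rule 4 (intervocalic spirantization): /b/ is a stop between vowels /i/ and /u/, so it spirantizes to the fricative [v]. /b/ is a stop between vowels /i/ and /o/, so it spirantizes to the fricative [v]. /tiegibugibog/ → tiegivugivog.
Rule 5 (final devoicing): /g/ is a voiced stop in word-final position, so it devoices to [k]. /tiegivugivog/ → tiegivugivok.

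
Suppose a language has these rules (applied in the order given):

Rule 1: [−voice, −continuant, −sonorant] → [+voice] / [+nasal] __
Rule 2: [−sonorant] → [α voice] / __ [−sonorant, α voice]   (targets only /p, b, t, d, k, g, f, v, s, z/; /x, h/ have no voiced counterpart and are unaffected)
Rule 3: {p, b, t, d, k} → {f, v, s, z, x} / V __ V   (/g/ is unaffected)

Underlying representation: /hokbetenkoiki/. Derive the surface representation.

hogbesengoixi

Rule 1 (post-nasal voicing): /k/ is a voiceless stop immediately after the nasal /n/, so it voices to [g]. /hokbetenkoiki/ → hokbetengoiki.
Rule 2 (regressive voicing assimilation): /k/ precedes the voiced obstruent /b/, so it voices to [g] by assimilation. /hokbetengoiki/ → hogbetengoiki.
Rule 3 (intervocalic spirantization): /t/ is a stop between vowels /e/ and /e/, so it spirantizes to the fricative [s]. /k/ is a stop between vowels /i/ and /i/, so it spirantizes to the fricative [x]. /hogbetengoiki/ → hogbesengoixi.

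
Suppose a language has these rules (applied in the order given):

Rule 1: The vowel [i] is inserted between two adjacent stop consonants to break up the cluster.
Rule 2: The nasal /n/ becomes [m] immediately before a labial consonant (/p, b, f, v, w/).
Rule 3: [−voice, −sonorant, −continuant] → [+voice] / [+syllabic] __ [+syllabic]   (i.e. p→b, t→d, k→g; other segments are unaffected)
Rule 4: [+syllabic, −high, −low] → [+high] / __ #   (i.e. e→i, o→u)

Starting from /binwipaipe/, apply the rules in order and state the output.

Rule 1 (stop-cluster i-epenthesis): no segment meets the environment; /binwipaipe/ is unchanged.
Rule 2 (nasal place assimilation): /n/ precedes the labial consonant /w/, so it assimilates in place to [m]. /binwipaipe/ → bimwipaipe.
Rule 3 (intervocalic voicing): /p/ is a voiceless stop between vowels /i/ and /a/, so it voices to [b]. /p/ is a voiceless stop between vowels /i/ and /e/, so it voices to [b]. /bimwipaipe/ → bimwibaibe.
Rule 4 (final vowel raising): /e/ is a mid vowel in word-final position, so it raises to [i]. /bimwibaibe/ → bimwibaibi.

bimwibaibi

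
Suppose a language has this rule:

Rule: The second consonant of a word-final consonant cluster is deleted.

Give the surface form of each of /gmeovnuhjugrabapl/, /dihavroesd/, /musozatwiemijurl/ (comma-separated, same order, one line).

/gmeovnuhjugrabapl/: /l/ is the second consonant of a word-final cluster /pl/, so it deletes. → [gmeovnuhjugrabap].
/dihavroesd/: /d/ is the second consonant of a word-final cluster /sd/, so it deletes. → [dihavroes].
/musozatwiemijurl/: /l/ is the second consonant of a word-final cluster /rl/, so it deletes. → [musozatwiemijur].

gmeovnuhjugrabap, dihavroes, musozatwiemijur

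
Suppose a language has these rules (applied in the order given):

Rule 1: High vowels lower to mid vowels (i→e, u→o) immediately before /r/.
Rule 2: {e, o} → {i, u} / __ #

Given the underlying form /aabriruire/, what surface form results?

Rule 1 (pre-rhotic lowering): /i/ is a high vowel immediately before /r/, so it lowers to [e]. /i/ is a high vowel immediately before /r/, so it lowers to [e]. /aabriruire/ → aabreruere.
Rule 2 (final vowel raising): /e/ is a mid vowel in word-final position, so it raises to [i]. /aabreruere/ → aabrerueri.

aabrerueri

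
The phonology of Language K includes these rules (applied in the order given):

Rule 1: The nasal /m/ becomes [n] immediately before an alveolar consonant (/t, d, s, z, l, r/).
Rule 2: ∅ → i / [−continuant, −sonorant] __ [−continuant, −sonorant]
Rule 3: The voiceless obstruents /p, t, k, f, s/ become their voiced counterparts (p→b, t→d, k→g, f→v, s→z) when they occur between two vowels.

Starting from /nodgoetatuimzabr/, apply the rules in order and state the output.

nodigoedaduinzabr

Rule 1 (nasal place assimilation): /m/ precedes the alveolar consonant /z/, so it assimilates in place to [n]. /nodgoetatuimzabr/ → nodgoetatuinzabr.
Rule 2 (stop-cluster i-epenthesis): /d/ and /g/ form a stop–stop cluster, so [i] is inserted between them. /nodgoetatuinzabr/ → nodigoetatuinzabr.
Rule 3 (intervocalic voicing): /t/ is a voiceless obstruent between vowels /e/ and /a/, so it voices to [d]. /t/ is a voiceless obstruent between vowels /a/ and /u/, so it voices to [d]. /nodigoetatuinzabr/ → nodigoedaduinzabr.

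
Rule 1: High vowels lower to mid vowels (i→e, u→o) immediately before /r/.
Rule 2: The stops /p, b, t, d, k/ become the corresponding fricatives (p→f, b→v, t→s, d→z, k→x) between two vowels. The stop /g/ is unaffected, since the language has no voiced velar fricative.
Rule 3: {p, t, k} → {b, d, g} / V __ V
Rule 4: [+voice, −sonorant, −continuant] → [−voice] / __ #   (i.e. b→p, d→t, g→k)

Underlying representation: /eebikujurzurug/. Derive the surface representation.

eevixujorzoruk

Rule 1 (pre-rhotic lowering): /u/ is a high vowel immediately before /r/, so it lowers to [o]. /u/ is a high vowel immediately before /r/, so it lowers to [o]. /eebikujurzurug/ → eebikujorzorug.
Rule 2 (intervocalic spirantization): /b/ is a stop between vowels /e/ and /i/, so it spirantizes to the fricative [v]. /k/ is a stop between vowels /i/ and /u/, so it spirantizes to the fricative [x]. /eebikujorzorug/ → eevixujorzorug.
Rule 3 (intervocalic voicing): no segment meets the environment; /eevixujorzorug/ is unchanged.
Rule 4 (final devoicing): /g/ is a voiced stop in word-final position, so it devoices to [k]. /eevixujorzorug/ → eevixujorzoruk.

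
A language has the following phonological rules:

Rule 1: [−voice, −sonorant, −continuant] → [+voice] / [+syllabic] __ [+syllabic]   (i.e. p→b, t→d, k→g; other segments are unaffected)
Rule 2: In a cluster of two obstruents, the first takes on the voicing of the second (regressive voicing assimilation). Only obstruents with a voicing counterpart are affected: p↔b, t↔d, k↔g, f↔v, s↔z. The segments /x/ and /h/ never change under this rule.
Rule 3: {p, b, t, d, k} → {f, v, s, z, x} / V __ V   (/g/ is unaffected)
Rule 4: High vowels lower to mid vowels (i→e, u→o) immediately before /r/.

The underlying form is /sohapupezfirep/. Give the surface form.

Rule 1 (intervocalic voicing): /p/ is a voiceless stop between vowels /a/ and /u/, so it voices to [b]. /p/ is a voiceless stop between vowels /u/ and /e/, so it voices to [b]. /sohapupezfirep/ → sohabubezfirep.
Rule 2 (regressive voicing assimilation): /z/ precedes the voiceless obstruent /f/, so it devoices to [s] by assimilation. /sohabubezfirep/ → sohabubesfirep.
Rule 3 (intervocalic spirantization): /b/ is a stop between vowels /a/ and /u/, so it spirantizes to the fricative [v]. /b/ is a stop between vowels /u/ and /e/, so it spirantizes to the fricative [v]. /sohabubesfirep/ → sohavuvesfirep.
Rule 4 (pre-rhotic lowering): /i/ is a high vowel immediately before /r/, so it lowers to [e]. /sohavuvesfirep/ → sohavuvesferep.

sohavuvesferep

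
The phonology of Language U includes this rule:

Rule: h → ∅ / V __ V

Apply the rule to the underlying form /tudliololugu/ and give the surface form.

tudliololugu

No segment of /tudliololugu/ meets the structural description of the rule, so the form surfaces unchanged.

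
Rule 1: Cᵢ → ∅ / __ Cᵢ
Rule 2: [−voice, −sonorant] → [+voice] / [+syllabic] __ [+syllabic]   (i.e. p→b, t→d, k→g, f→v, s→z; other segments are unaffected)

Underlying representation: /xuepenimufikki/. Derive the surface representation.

Rule 1 (degemination): /kk/ is a geminate; the first /k/ deletes. /xuepenimufikki/ → xuepenimufiki.
Rule 2 (intervocalic voicing): /p/ is a voiceless obstruent between vowels /e/ and /e/, so it voices to [b]. /f/ is a voiceless obstruent between vowels /u/ and /i/, so it voices to [v]. /k/ is a voiceless obstruent between vowels /i/ and /i/, so it voices to [g]. /xuepenimufiki/ → xuebenimuvigi.

xuebenimuvigi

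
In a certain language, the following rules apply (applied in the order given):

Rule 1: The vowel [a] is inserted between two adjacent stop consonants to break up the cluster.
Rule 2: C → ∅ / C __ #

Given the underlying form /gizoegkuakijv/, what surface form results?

Rule 1 (stop-cluster a-epenthesis): /g/ and /k/ form a stop–stop cluster, so [a] is inserted between them. /gizoegkuakijv/ → gizoegakuakijv.
Rule 2 (final cluster simplification): /v/ is the second consonant of a word-final cluster /jv/, so it deletes. /gizoegakuakijv/ → gizoegakuakij.

gizoegakuakij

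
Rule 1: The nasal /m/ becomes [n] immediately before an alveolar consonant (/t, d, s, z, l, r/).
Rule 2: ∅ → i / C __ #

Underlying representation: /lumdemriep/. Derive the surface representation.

Rule 1 (nasal place assimilation): /m/ precedes the alveolar consonant /d/, so it assimilates in place to [n]. /m/ precedes the alveolar consonant /r/, so it assimilates in place to [n]. /lumdemriep/ → lundenriep.
Rule 2 (final i-epenthesis): the form ends in the consonant /p/, so [i] is inserted word-finally. /lundenriep/ → lundenriepi.

lundenriepi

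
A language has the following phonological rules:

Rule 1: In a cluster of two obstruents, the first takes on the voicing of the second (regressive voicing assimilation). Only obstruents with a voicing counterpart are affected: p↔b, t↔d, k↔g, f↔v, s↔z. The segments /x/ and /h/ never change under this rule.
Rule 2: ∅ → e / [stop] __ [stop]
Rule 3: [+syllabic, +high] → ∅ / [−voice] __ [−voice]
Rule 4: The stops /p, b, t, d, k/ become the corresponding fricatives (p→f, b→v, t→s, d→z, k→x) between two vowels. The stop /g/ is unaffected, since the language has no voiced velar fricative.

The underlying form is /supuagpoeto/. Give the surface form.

Rule 1 (regressive voicing assimilation): /g/ precedes the voiceless obstruent /p/, so it devoices to [k] by assimilation. /supuagpoeto/ → supuakpoeto.
Rule 2 (stop-cluster e-epenthesis): /k/ and /p/ form a stop–stop cluster, so [e] is inserted between them. /supuakpoeto/ → supuakepoeto.
Rule 3 (high vowel syncope): /u/ is a high vowel flanked by voiceless consonants /s/ and /p/, so it deletes. /supuakepoeto/ → spuakepoeto.
Rule 4 (intervocalic spirantization): /k/ is a stop between vowels /a/ and /e/, so it spirantizes to the fricative [x]. /p/ is a stop between vowels /e/ and /o/, so it spirantizes to the fricative [f]. /t/ is a stop between vowels /e/ and /o/, so it spirantizes to the fricative [s]. /spuakepoeto/ → spuaxefoeso.

spuaxefoeso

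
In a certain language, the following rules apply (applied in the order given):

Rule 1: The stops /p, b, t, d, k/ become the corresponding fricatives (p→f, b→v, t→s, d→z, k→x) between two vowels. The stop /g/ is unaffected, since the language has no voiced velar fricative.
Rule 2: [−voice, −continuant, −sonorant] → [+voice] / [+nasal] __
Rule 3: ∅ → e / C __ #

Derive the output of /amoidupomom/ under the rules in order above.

amoizufomome

Rule 1 (intervocalic spirantization): /d/ is a stop between vowels /i/ and /u/, so it spirantizes to the fricative [z]. /p/ is a stop between vowels /u/ and /o/, so it spirantizes to the fricative [f]. /amoidupomom/ → amoizufomom.
Rule 2 (post-nasal voicing): no segment meets the environment; /amoizufomom/ is unchanged.
Rule 3 (final e-epenthesis): the form ends in the consonant /m/, so [e] is inserted word-finally. /amoizufomom/ → amoizufomome.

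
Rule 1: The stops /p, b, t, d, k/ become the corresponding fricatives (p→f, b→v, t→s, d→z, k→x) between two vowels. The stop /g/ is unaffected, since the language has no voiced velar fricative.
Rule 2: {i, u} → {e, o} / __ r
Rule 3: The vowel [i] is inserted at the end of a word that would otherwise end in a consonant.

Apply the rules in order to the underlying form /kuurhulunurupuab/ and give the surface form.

kuorhulunorufuabi

Rule 1 (intervocalic spirantization): /p/ is a stop between vowels /u/ and /u/, so it spirantizes to the fricative [f]. /kuurhulunurupuab/ → kuurhulunurufuab.
Rule 2 (pre-rhotic lowering): /u/ is a high vowel immediately before /r/, so it lowers to [o]. /u/ is a high vowel immediately before /r/, so it lowers to [o]. /kuurhulunurufuab/ → kuorhulunorufuab.
Rule 3 (final i-epenthesis): the form ends in the consonant /b/, so [i] is inserted word-finally. /kuorhulunorufuab/ → kuorhulunorufuabi.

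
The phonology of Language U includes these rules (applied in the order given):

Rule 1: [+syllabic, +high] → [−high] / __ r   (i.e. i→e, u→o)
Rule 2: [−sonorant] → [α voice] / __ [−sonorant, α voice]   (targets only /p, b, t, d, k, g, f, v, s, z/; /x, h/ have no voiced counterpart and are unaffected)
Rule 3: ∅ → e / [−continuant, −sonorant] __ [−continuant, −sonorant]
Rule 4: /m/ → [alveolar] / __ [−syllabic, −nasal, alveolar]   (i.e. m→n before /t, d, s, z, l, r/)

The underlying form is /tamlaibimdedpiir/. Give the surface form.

Rule 1 (pre-rhotic lowering): /i/ is a high vowel immediately before /r/, so it lowers to [e]. /tamlaibimdedpiir/ → tamlaibimdedpier.
Rule 2 (regressive voicing assimilation): /d/ precedes the voiceless obstruent /p/, so it devoices to [t] by assimilation. /tamlaibimdedpier/ → tamlaibimdetpier.
Rule 3 (stop-cluster e-epenthesis): /t/ and /p/ form a stop–stop cluster, so [e] is inserted between them. /tamlaibimdetpier/ → tamlaibimdetepier.
Rule 4 (nasal place assimilation): /m/ precedes the alveolar consonant /l/, so it assimilates in place to [n]. /m/ precedes the alveolar consonant /d/, so it assimilates in place to [n]. /tamlaibimdetepier/ → tanlaibindetepier.

tanlaibindetepier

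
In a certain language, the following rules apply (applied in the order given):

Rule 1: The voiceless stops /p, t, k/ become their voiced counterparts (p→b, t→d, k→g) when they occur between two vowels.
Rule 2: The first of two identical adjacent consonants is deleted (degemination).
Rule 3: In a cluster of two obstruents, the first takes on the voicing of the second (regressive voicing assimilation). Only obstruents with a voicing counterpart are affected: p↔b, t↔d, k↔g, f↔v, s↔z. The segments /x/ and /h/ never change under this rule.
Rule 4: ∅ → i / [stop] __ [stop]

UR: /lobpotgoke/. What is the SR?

lopipodigoge

Rule 1 (intervocalic voicing): /k/ is a voiceless stop between vowels /o/ and /e/, so it voices to [g]. /lobpotgoke/ → lobpotgoge.
Rule 2 (degemination): no segment meets the environment; /lobpotgoge/ is unchanged.
Rule 3 (regressive voicing assimilation): /b/ precedes the voiceless obstruent /p/, so it devoices to [p] by assimilation. /t/ precedes the voiced obstruent /g/, so it voices to [d] by assimilation. /lobpotgoge/ → loppodgoge.
Rule 4 (stop-cluster i-epenthesis): /p/ and /p/ form a stop–stop cluster, so [i] is inserted between them. /d/ and /g/ form a stop–stop cluster, so [i] is inserted between them. /loppodgoge/ → lopipodigoge.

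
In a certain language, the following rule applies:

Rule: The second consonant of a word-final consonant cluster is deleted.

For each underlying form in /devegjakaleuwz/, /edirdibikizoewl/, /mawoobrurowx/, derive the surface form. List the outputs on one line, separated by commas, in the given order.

devegjakaleuw, edirdibikizoew, mawoobrurow

/devegjakaleuwz/: /z/ is the second consonant of a word-final cluster /wz/, so it deletes. → [devegjakaleuw].
/edirdibikizoewl/: /l/ is the second consonant of a word-final cluster /wl/, so it deletes. → [edirdibikizoew].
/mawoobrurowx/: /x/ is the second consonant of a word-final cluster /wx/, so it deletes. → [mawoobrurow].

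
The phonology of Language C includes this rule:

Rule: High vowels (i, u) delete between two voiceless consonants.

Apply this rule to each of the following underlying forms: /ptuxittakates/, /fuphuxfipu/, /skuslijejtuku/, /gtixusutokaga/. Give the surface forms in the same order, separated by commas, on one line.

/ptuxittakates/: /u/ is a high vowel flanked by voiceless consonants /t/ and /x/, so it deletes. /i/ is a high vowel flanked by voiceless consonants /x/ and /t/, so it deletes. → [ptxttakates].
/fuphuxfipu/: /u/ is a high vowel flanked by voiceless consonants /f/ and /p/, so it deletes. /u/ is a high vowel flanked by voiceless consonants /h/ and /x/, so it deletes. /i/ is a high vowel flanked by voiceless consonants /f/ and /p/, so it deletes. → [fphxfpu].
/skuslijejtuku/: /u/ is a high vowel flanked by voiceless consonants /k/ and /s/, so it deletes. /u/ is a high vowel flanked by voiceless consonants /t/ and /k/, so it deletes. → [skslijejtku].
/gtixusutokaga/: /i/ is a high vowel flanked by voiceless consonants /t/ and /x/, so it deletes. /u/ is a high vowel flanked by voiceless consonants /x/ and /s/, so it deletes. /u/ is a high vowel flanked by voiceless consonants /s/ and /t/, so it deletes. → [gtxstokaga].

ptxttakates, fphxfpu, skslijejtku, gtxstokaga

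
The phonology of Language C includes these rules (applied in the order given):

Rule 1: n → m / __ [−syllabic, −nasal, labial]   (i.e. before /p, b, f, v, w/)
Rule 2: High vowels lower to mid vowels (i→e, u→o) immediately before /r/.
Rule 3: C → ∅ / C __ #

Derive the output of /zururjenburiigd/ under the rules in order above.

zororjemboriig

Rule 1 (nasal place assimilation): /n/ precedes the labial consonant /b/, so it assimilates in place to [m]. /zururjenburiigd/ → zururjemburiigd.
Rule 2 (pre-rhotic lowering): /u/ is a high vowel immediately before /r/, so it lowers to [o]. /u/ is a high vowel immediately before /r/, so it lowers to [o]. /u/ is a high vowel immediately before /r/, so it lowers to [o]. /zururjemburiigd/ → zororjemboriigd.
Rule 3 (final cluster simplification): /d/ is the second consonant of a word-final cluster /gd/, so it deletes. /zororjemboriigd/ → zororjemboriig.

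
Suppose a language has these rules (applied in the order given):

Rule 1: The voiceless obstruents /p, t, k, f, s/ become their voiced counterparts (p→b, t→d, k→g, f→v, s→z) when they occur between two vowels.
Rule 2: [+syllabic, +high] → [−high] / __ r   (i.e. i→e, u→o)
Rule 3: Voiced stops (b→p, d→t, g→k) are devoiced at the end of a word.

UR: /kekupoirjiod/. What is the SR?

Rule 1 (intervocalic voicing): /k/ is a voiceless obstruent between vowels /e/ and /u/, so it voices to [g]. /p/ is a voiceless obstruent between vowels /u/ and /o/, so it voices to [b]. /kekupoirjiod/ → keguboirjiod.
Rule 2 (pre-rhotic lowering): /i/ is a high vowel immediately before /r/, so it lowers to [e]. /keguboirjiod/ → keguboerjiod.
Rule 3 (final devoicing): /d/ is a voiced stop in word-final position, so it devoices to [t]. /keguboerjiod/ → keguboerjiot.

keguboerjiot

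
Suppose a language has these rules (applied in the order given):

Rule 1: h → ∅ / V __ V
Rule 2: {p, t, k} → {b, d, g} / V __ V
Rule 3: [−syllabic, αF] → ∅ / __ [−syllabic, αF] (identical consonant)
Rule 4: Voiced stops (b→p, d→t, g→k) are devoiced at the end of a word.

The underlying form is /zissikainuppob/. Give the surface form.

Rule 1 (intervocalic h-deletion): no segment meets the environment; /zissikainuppob/ is unchanged.
Rule 2 (intervocalic voicing): /k/ is a voiceless stop between vowels /i/ and /a/, so it voices to [g]. /zissikainuppob/ → zissigainuppob.
Rule 3 (degemination): /ss/ is a geminate; the first /s/ deletes. /pp/ is a geminate; the first /p/ deletes. /zissigainuppob/ → zisigainupob.
Rule 4 (final devoicing): /b/ is a voiced stop in word-final position, so it devoices to [p]. /zisigainupob/ → zisigainupop.

zisigainupop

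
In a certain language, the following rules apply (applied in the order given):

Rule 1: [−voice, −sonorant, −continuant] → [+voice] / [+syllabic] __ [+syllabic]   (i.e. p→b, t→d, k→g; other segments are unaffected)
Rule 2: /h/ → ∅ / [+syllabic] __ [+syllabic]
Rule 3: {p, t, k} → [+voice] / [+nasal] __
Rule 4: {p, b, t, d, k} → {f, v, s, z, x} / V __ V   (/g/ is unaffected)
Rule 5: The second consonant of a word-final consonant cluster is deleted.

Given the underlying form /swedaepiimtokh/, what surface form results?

Rule 1 (intervocalic voicing): /p/ is a voiceless stop between vowels /e/ and /i/, so it voices to [b]. /swedaepiimtokh/ → swedaebiimtokh.
Rule 2 (intervocalic h-deletion): no segment meets the environment; /swedaebiimtokh/ is unchanged.
Rule 3 (post-nasal voicing): /t/ is a voiceless stop immediately after the nasal /m/, so it voices to [d]. /swedaebiimtokh/ → swedaebiimdokh.
Rule 4 (intervocalic spirantization): /d/ is a stop between vowels /e/ and /a/, so it spirantizes to the fricative [z]. /b/ is a stop between vowels /e/ and /i/, so it spirantizes to the fricative [v]. /swedaebiimdokh/ → swezaeviimdokh.
Rule 5 (final cluster simplification): /h/ is the second consonant of a word-final cluster /kh/, so it deletes. /swezaeviimdokh/ → swezaeviimdok.

swezaeviimdok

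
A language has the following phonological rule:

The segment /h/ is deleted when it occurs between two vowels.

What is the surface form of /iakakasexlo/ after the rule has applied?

No segment of /iakakasexlo/ meets the structural description of the rule, so the form surfaces unchanged.

iakakasexlo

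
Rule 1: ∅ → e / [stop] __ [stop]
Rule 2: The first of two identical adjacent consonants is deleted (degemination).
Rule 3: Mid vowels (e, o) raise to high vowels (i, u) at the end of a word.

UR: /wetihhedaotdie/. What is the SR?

wetihedaotedii

Rule 1 (stop-cluster e-epenthesis): /t/ and /d/ form a stop–stop cluster, so [e] is inserted between them. /wetihhedaotdie/ → wetihhedaotedie.
Rule 2 (degemination): /hh/ is a geminate; the first /h/ deletes. /wetihhedaotedie/ → wetihedaotedie.
Rule 3 (final vowel raising): /e/ is a mid vowel in word-final position, so it raises to [i]. /wetihedaotedie/ → wetihedaotedii.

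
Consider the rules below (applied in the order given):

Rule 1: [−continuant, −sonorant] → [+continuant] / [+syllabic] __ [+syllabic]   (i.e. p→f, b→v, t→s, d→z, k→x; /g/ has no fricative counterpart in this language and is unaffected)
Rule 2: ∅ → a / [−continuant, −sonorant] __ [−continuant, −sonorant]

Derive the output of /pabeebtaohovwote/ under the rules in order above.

Rule 1 (intervocalic spirantization): /b/ is a stop between vowels /a/ and /e/, so it spirantizes to the fricative [v]. /t/ is a stop between vowels /o/ and /e/, so it spirantizes to the fricative [s]. /pabeebtaohovwote/ → paveebtaohovwose.
Rule 2 (stop-cluster a-epenthesis): /b/ and /t/ form a stop–stop cluster, so [a] is inserted between them. /paveebtaohovwose/ → paveebataohovwose.

paveebataohovwose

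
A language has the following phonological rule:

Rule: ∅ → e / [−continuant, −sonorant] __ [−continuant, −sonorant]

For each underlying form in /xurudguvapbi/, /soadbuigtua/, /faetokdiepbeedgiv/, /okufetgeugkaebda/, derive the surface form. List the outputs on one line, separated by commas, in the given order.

/xurudguvapbi/: /d/ and /g/ form a stop–stop cluster, so [e] is inserted between them. /p/ and /b/ form a stop–stop cluster, so [e] is inserted between them. → [xurudeguvapebi].
/soadbuigtua/: /d/ and /b/ form a stop–stop cluster, so [e] is inserted between them. /g/ and /t/ form a stop–stop cluster, so [e] is inserted between them. → [soadebuigetua].
/faetokdiepbeedgiv/: /k/ and /d/ form a stop–stop cluster, so [e] is inserted between them. /p/ and /b/ form a stop–stop cluster, so [e] is inserted between them. /d/ and /g/ form a stop–stop cluster, so [e] is inserted between them. → [faetokediepebeedegiv].
/okufetgeugkaebda/: /t/ and /g/ form a stop–stop cluster, so [e] is inserted between them. /g/ and /k/ form a stop–stop cluster, so [e] is inserted between them. /b/ and /d/ form a stop–stop cluster, so [e] is inserted between them. → [okufetegeugekaebeda].

xurudeguvapebi, soadebuigetua, faetokediepebeedegiv, okufetegeugekaebeda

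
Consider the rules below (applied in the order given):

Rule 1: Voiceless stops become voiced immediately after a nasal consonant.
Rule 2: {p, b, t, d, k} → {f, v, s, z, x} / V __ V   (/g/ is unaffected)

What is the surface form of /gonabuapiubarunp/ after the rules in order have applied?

Rule 1 (post-nasal voicing): /p/ is a voiceless stop immediately after the nasal /n/, so it voices to [b]. /gonabuapiubarunp/ → gonabuapiubarunb.
Rule 2 (intervocalic spirantization): /b/ is a stop between vowels /a/ and /u/, so it spirantizes to the fricative [v]. /p/ is a stop between vowels /a/ and /i/, so it spirantizes to the fricative [f]. /b/ is a stop between vowels /u/ and /a/, so it spirantizes to the fricative [v]. /gonabuapiubarunb/ → gonavuafiuvarunb.

gonavuafiuvarunb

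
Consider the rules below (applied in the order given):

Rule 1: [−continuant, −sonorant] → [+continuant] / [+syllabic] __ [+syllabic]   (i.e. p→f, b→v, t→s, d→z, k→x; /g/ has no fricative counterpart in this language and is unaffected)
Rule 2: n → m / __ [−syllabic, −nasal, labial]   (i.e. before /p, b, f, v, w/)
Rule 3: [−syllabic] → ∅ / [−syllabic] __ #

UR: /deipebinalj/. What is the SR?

Rule 1 (intervocalic spirantization): /p/ is a stop between vowels /i/ and /e/, so it spirantizes to the fricative [f]. /b/ is a stop between vowels /e/ and /i/, so it spirantizes to the fricative [v]. /deipebinalj/ → deifevinalj.
Rule 2 (nasal place assimilation): no segment meets the environment; /deifevinalj/ is unchanged.
Rule 3 (final cluster simplification): /j/ is the second consonant of a word-final cluster /lj/, so it deletes. /deifevinalj/ → deifevinal.

deifevinal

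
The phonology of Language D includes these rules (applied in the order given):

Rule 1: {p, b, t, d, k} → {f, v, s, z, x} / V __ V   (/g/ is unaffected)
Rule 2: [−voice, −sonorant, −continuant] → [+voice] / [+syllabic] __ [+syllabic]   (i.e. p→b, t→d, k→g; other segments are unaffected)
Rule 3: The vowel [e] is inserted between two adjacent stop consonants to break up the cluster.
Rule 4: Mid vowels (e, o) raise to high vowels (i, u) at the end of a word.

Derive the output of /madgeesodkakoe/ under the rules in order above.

madegeesodekaxoi

Rule 1 (intervocalic spirantization): /k/ is a stop between vowels /a/ and /o/, so it spirantizes to the fricative [x]. /madgeesodkakoe/ → madgeesodkaxoe.
Rule 2 (intervocalic voicing): no segment meets the environment; /madgeesodkaxoe/ is unchanged.
Rule 3 (stop-cluster e-epenthesis): /d/ and /g/ form a stop–stop cluster, so [e] is inserted between them. /d/ and /k/ form a stop–stop cluster, so [e] is inserted between them. /madgeesodkaxoe/ → madegeesodekaxoe.
Rule 4 (final vowel raising): /e/ is a mid vowel in word-final position, so it raises to [i]. /madegeesodekaxoe/ → madegeesodekaxoi.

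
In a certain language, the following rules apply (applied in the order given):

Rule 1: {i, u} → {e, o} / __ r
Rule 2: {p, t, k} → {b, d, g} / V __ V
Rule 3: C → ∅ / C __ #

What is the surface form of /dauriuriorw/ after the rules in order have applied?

daoriorior

Rule 1 (pre-rhotic lowering): /u/ is a high vowel immediately before /r/, so it lowers to [o]. /u/ is a high vowel immediately before /r/, so it lowers to [o]. /dauriuriorw/ → daorioriorw.
Rule 2 (intervocalic voicing): no segment meets the environment; /daorioriorw/ is unchanged.
Rule 3 (final cluster simplification): /w/ is the second consonant of a word-final cluster /rw/, so it deletes. /daorioriorw/ → daoriorior.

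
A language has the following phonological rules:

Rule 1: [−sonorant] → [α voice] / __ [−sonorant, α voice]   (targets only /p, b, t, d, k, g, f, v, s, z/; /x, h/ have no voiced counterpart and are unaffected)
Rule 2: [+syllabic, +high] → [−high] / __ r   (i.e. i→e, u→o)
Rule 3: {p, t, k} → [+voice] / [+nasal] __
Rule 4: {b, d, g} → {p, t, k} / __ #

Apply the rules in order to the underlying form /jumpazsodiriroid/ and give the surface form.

jumbassodereroit

Rule 1 (regressive voicing assimilation): /z/ precedes the voiceless obstruent /s/, so it devoices to [s] by assimilation. /jumpazsodiriroid/ → jumpassodiriroid.
Rule 2 (pre-rhotic lowering): /i/ is a high vowel immediately before /r/, so it lowers to [e]. /i/ is a high vowel immediately before /r/, so it lowers to [e]. /jumpassodiriroid/ → jumpassodereroid.
Rule 3 (post-nasal voicing): /p/ is a voiceless stop immediately after the nasal /m/, so it voices to [b]. /jumpassodereroid/ → jumbassodereroid.
Rule 4 (final devoicing): /d/ is a voiced stop in word-final position, so it devoices to [t]. /jumbassodereroid/ → jumbassodereroit.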